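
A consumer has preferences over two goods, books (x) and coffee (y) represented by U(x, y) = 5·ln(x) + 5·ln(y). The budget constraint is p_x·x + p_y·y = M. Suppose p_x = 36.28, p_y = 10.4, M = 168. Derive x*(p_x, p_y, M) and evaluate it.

x* = 2.3153

Tangency: MRS = y/x = p_x/p_y.
Rearranging, p_y·y = p_x·x. Substituting into the budget gives p_x·x·(1 + 1) = M.
Demand: x*(p_x,p_y,M) = 0.5·M/p_x and y* = 0.5·M/p_y.
At p_x=36.28, p_y=10.4, M=168: x* = 0.5·168/36.28 = 2.3153.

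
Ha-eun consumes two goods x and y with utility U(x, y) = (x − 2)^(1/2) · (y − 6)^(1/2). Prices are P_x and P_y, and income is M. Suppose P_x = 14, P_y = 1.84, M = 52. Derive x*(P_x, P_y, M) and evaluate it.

Let x' = x−2, y' = y−6. MRS = y'/x' = P_x/P_y.
After buying the subsistence bundle (2, 6), a share 0.5 of the remaining income goes to x: x* = 2 + 0.5·(M − 2P_x − 6P_y)/P_x.
Discretionary income = 52 − 2·14 − 6·1.84 = 12.96; x* = 2 + 0.5·12.96/14 = 2.4629.

x* = 2.4629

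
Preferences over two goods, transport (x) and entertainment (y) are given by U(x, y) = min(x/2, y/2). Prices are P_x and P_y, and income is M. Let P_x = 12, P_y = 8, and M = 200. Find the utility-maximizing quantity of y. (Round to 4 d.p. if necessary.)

y* = 10

With perfect complements, no substitution: consume in ratio x:y = 2:2.
Budget: P_x·x + P_y·x = M, so (2·P_x + 2·P_y)·x = 2·M.
Demand: x*(P_x,P_y,M) = 2·M/(2·P_x + 2·P_y), y* = 2·M/(2·P_x + 2·P_y).
Here 2·12 + 2·8 = 40, giving y* = 10.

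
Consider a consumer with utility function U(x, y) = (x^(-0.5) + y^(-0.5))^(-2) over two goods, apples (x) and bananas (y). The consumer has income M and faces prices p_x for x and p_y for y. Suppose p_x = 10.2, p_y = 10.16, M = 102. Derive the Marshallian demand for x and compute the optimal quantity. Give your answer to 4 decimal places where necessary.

From the CES first-order condition, (y/x)^(1.5) = p_x/p_y.
Hence y/x = (p_x/p_y)^(1/(1.5)), i.e. raised to the 2/3 power.
With the ratio pinned down, the budget gives x* = M/(p_x + p_y·(y/x)) and y* = (y/x)·x*.
Numerically y/x = 1.002623, so x* = 102/(10.2 + 10.16·1.002623) = 5.0033.

x* = 5.0033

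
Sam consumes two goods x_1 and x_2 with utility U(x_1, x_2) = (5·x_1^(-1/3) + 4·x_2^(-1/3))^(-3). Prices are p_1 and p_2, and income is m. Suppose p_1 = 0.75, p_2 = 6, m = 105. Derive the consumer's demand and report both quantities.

MU_x_1 ∝ 5·x_1^(-4/3), MU_x_2 ∝ 4·x_2^(-4/3), so MRS = (5/4)·(x_2/x_1)^(4/3) = p_1/p_2.
Solve for the ratio: x_2/x_1 = [(4/5)·p_1/p_2]^(0.75).
Substitute x_2 = (x_2/x_1)·x_1 into the budget: x_1* = m/(p_1 + p_2·(x_2/x_1)).
Numerically x_2/x_1 = 0.177828, so x_1* = 105/(0.75 + 6·0.177828) = 57.7886 and x_2* = 0.177828·57.7886 = 10.2764.

x_1* = 57.7886, x_2* = 10.2764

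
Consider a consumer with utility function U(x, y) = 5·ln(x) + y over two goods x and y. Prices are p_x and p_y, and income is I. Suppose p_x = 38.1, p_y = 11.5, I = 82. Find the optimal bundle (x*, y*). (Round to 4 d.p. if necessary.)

x* = 1.5092, y* = 2.1304

MU_x = 5/x, MU_y = 1. Tangency: 5/x = p_x/p_y.
So x*(p_x,p_y) = 5·p_y/p_x, independent of income; and y* = (I − 5·p_y)/p_y.
At the given prices: x* = 5·11.5/38.1 = 1.5092, and y* = 2.1304.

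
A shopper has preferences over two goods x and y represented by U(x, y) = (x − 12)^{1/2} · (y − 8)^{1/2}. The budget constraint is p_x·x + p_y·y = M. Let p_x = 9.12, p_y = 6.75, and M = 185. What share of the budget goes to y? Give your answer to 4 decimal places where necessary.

share on y = 0.3502

MRS = (y−8)/(x−12). Tangency with p_x/p_y gives y−8 = (p_x/p_y)·(x−12).
After buying the subsistence bundle (12, 8), a share 0.5 of the remaining income goes to x: x* = 12 + 0.5·(M − 12p_x − 8p_y)/p_x.
Discretionary income = 185 − 12·9.12 − 8·6.75 = 21.56; x* = 12 + 0.5·21.56/9.12 = 13.182; y* = 8 + 0.5·21.56/6.75 = 9.597.
Expenditure on y: 6.75·9.597 = 64.78; share = 0.3502.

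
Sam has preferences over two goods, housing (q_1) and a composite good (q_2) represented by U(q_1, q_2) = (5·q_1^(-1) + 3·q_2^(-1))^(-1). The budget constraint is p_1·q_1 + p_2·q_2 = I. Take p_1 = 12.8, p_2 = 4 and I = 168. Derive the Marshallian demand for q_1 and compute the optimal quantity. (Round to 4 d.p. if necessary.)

MU_q_1 ∝ 5·q_1^(-2), MU_q_2 ∝ 3·q_2^(-2), so MRS = (5/3)·(q_2/q_1)^(2) = p_1/p_2.
Solve for the ratio: q_2/q_1 = [(3/5)·p_1/p_2]^(0.5).
With the ratio pinned down, the budget gives q_1* = I/(p_1 + p_2·(q_2/q_1)) and q_2* = (q_2/q_1)·q_1*.
Numerically q_2/q_1 = 1.385641, so q_1* = 168/(12.8 + 4·1.385641) = 9.159.

q_1* = 9.159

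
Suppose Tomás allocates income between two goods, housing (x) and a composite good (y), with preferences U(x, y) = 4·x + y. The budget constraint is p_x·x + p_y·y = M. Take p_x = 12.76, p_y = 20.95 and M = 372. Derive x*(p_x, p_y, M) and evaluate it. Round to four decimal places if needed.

x* = 29.1536

Linear utility — the consumer picks whichever good has higher MU/price: 4/12.76 = 0.3135 vs 1/20.95 = 0.0477.
x gives more utility per dollar, so spend all income on x: x* = M/p_x, y* = 0.
Numerically: x* = 29.1536, y* = 0.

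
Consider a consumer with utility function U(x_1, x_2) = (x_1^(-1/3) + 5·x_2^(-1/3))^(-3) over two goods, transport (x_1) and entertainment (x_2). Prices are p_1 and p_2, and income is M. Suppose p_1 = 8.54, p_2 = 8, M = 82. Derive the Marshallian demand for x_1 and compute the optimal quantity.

x_1* = 2.2384

MRS = MU_x_1/MU_x_2 = (1/5)·(x_2/x_1)^(4/3). Set equal to p_1/p_2.
Solve for the ratio: x_2/x_1 = [5·p_1/p_2]^(0.75).
Substitute x_2 = (x_2/x_1)·x_1 into the budget: x_1* = M/(p_1 + p_2·(x_2/x_1)).
Numerically x_2/x_1 = 3.511587, so x_1* = 82/(8.54 + 8·3.511587) = 2.2384.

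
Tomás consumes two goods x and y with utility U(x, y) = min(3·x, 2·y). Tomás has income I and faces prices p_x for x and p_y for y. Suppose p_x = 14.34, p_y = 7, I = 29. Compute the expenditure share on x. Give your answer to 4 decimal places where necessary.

share on x = 0.5773

Demand: x*(p_x,p_y,I) = 2·I/(2·p_x + 3·p_y), y* = 3·I/(2·p_x + 3·p_y).
Here 2·14.34 + 3·7 = 49.68, giving x* = 1.1675 and y* = 1.7512.
Expenditure on x: 14.34·1.1675 = 16.7415; share = 0.5773.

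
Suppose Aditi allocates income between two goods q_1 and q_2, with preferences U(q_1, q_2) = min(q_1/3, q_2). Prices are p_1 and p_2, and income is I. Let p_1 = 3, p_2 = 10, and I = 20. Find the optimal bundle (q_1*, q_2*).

With perfect complements, no substitution: consume in ratio q_1:q_2 = 3:1.
Budget: p_1·q_1 + p_2·(1/3)·q_1 = I, so (3·p_1 + p_2)·q_1 = 3·I.
Demand: q_1*(p_1,p_2,I) = 3·I/(3·p_1 + p_2), q_2* = I/(3·p_1 + p_2).
Here 3·3 + 10 = 19, giving q_1* = 3.1579 and q_2* = 1.0526.

q_1* = 3.1579, q_2* = 1.0526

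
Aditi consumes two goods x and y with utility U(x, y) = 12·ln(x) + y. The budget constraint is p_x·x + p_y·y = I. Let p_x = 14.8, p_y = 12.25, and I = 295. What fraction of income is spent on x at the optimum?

So x*(p_x,p_y) = 12·p_y/p_x, independent of income; and y* = (I − 12·p_y)/p_y.
At the given prices: x* = 12·12.25/14.8 = 9.9324, and y* = 12.0816.
Expenditure on x: 14.8·9.9324 = 147; share = 0.4983.

share on x = 0.4983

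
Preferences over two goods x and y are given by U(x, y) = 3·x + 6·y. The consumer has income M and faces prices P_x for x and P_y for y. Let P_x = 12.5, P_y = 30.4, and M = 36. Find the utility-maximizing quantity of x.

x gives more utility per dollar, so spend all income on x: x* = M/P_x, y* = 0.
Numerically: x* = 2.88, y* = 0.

x* = 2.88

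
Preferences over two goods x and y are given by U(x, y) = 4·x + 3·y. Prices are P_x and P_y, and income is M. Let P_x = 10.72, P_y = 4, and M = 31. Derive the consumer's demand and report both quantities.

x* = 0, y* = 7.75

Perfect substitutes: compare marginal utility per dollar. 4/P_x vs 3/P_y → 0.3731 vs 0.75.
y gives more utility per dollar, so spend all income on y: y* = M/P_y, x* = 0.
Numerically: x* = 0, y* = 7.75.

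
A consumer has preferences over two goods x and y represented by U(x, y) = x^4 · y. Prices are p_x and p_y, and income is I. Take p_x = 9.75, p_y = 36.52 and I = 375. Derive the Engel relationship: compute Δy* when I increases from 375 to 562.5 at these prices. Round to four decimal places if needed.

Tangency: MRS = 4·y/x = p_x/p_y.
Rearranging, p_y·y = (1/4)·p_x·x. Substituting into the budget gives p_x·x·(1 + (1/4)) = I.
Demand: x*(p_x,p_y,I) = 0.8·I/p_x and y* = 0.2·I/p_y.
At p_x=9.75, p_y=36.52, I=375: y* = 0.2·375/36.52 = 2.0537.
At I' = 562.5: y* = 3.0805. Change: 3.0805 − 2.0537 = 1.0268.

Δy* = 1.0268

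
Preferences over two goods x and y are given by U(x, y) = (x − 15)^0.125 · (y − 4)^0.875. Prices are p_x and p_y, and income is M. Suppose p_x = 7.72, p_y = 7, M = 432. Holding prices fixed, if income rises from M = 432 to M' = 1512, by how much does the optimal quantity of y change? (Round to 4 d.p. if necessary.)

This is Cobb-Douglas in (x−15, y−4): tangency gives 0.125·p_y·(y−4) = 0.875·p_x·(x−15).
Substituting into the budget: x* = 15 + 0.125·(M − 15·p_x − 4·p_y)/p_x, and y* = 4 + 0.875·(…)/p_y.
Discretionary income = 432 − 15·7.72 − 4·7 = 288.2; y* = 4 + 0.875·288.2/7 = 40.025.
At M' = 1512: y* = 175.025. Change: 175.025 − 40.025 = 135.

Δy* = 135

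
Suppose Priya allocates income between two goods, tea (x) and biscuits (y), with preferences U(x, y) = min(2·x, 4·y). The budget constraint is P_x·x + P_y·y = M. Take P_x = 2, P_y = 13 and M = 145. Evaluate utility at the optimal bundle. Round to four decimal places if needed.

Leontief preferences: the optimum is at the kink where x/4 = y/2, i.e. y = (1/2)·x.
Budget: P_x·x + P_y·(1/2)·x = M, so (4·P_x + 2·P_y)·x = 4·M.
Demand: x*(P_x,P_y,M) = 4·M/(4·P_x + 2·P_y), y* = 2·M/(4·P_x + 2·P_y).
Here 4·2 + 2·13 = 34, giving x* = 17.0588 and y* = 8.5294.
Utility at the optimum: U(17.0588, 8.5294) = 34.1176.

V = 34.1176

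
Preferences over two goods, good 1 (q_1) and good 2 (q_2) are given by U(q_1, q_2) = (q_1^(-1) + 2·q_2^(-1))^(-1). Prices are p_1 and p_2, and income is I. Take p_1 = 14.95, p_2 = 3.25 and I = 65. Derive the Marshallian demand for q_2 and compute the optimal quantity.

From the CES first-order condition, (1/2)·(q_2/q_1)^(2) = p_1/p_2.
Solve for the ratio: q_2/q_1 = [2·p_1/p_2]^(0.5).
With the ratio pinned down, the budget gives q_1* = I/(p_1 + p_2·(q_2/q_1)) and q_2* = (q_2/q_1)·q_1*.
Numerically q_2/q_1 = 3.03315, so q_1* = 65/(14.95 + 3.25·3.03315) = 2.6202 and q_2* = 3.03315·2.6202 = 7.9473.

q_2* = 7.9473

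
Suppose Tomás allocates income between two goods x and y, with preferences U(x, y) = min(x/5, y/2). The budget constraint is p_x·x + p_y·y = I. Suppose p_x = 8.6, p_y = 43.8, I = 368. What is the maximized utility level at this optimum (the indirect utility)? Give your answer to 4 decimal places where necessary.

Here 5·8.6 + 2·43.8 = 130.6, giving x* = 14.0888 and y* = 5.6355.
Utility at the optimum: U(14.0888, 5.6355) = 2.8178.

V = 2.8178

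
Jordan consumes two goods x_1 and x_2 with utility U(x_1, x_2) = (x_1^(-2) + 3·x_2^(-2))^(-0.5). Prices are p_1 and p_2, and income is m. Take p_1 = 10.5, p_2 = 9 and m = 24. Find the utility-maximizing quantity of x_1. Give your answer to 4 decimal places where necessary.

MU_x_1 ∝ x_1^(-3), MU_x_2 ∝ 3·x_2^(-3), so MRS = (1/3)·(x_2/x_1)^(3) = p_1/p_2.
Solve for the ratio: x_2/x_1 = [3·p_1/p_2]^(1/3).
With the ratio pinned down, the budget gives x_1* = m/(p_1 + p_2·(x_2/x_1)) and x_2* = (x_2/x_1)·x_1*.
Numerically x_2/x_1 = 1.518294, so x_1* = 24/(10.5 + 9·1.518294) = 0.9932.

x_1* = 0.9932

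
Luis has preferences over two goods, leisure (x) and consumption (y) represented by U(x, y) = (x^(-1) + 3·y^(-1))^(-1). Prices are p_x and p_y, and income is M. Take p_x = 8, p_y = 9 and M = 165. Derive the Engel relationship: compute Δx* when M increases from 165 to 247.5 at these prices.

Δx* = 3.6349

From the CES first-order condition, (1/3)·(y/x)^(2) = p_x/p_y.
Solve for the ratio: y/x = [3·p_x/p_y]^(0.5).
With the ratio pinned down, the budget gives x* = M/(p_x + p_y·(y/x)) and y* = (y/x)·x*.
Numerically y/x = 1.632993, so x* = 165/(8 + 9·1.632993) = 7.2697.
At M' = 247.5: x* = 10.9046. Change: 10.9046 − 7.2697 = 3.6349.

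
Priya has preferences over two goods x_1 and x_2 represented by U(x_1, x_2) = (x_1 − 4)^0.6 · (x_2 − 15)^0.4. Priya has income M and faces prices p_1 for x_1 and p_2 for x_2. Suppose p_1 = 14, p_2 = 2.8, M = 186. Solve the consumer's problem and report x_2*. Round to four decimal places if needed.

x_2* = 27.5714

Substituting into the budget: x_1* = 4 + 0.6·(M − 4·p_1 − 15·p_2)/p_1, and x_2* = 15 + 0.4·(…)/p_2.
Discretionary income = 186 − 4·14 − 15·2.8 = 88; x_2* = 15 + 0.4·88/2.8 = 27.5714.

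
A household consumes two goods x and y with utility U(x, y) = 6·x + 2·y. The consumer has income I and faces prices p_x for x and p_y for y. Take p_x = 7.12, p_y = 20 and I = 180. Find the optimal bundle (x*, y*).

x* = 25.2809, y* = 0

Perfect substitutes: compare marginal utility per dollar. 6/p_x vs 2/p_y → 0.8427 vs 0.1.
x gives more utility per dollar, so spend all income on x: x* = I/p_x, y* = 0.
Numerically: x* = 25.2809, y* = 0.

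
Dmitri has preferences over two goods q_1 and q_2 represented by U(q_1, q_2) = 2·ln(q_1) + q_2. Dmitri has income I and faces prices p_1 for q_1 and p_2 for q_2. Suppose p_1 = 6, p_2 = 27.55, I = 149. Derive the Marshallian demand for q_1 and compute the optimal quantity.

q_1* = 9.1833

MU_q_1 = 2/q_1, MU_q_2 = 1. Tangency: 2/q_1 = p_1/p_2.
So q_1*(p_1,p_2) = 2·p_2/p_1, independent of income; and q_2* = (I − 2·p_2)/p_2.
At the given prices: q_1* = 2·27.55/6 = 9.1833.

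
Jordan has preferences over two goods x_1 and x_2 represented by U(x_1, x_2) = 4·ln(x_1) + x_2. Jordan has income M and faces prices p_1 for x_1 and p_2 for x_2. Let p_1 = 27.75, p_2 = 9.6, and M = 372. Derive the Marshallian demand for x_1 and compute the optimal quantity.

x_1* = 1.3838

Set MRS = p_1/p_2: (4/x_1)/1 = p_1/p_2.
So x_1*(p_1,p_2) = 4·p_2/p_1, independent of income; and x_2* = (M − 4·p_2)/p_2.
At the given prices: x_1* = 4·9.6/27.75 = 1.3838.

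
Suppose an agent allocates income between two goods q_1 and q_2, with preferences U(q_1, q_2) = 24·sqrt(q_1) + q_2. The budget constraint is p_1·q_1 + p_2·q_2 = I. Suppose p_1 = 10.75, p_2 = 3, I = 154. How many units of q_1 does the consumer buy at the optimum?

Utility is quasi-linear in q_2; the FOC for q_1 is 12/√q_1 = p_1/p_2.
Solve: √q_1 = 12·p_2/p_1, so q_1*(p_1,p_2) = (12·p_2/p_1)², and q_2* = (I − p_1·q_1*)/p_2.
Plugging in: q_1* = (12·3/10.75)² = 11.2147.

q_1* = 11.2147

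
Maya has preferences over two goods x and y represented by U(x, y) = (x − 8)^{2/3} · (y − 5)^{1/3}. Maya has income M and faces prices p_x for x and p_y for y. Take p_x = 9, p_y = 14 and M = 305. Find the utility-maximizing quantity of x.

x* = 20.0741

This is Cobb-Douglas in (x−8, y−5): tangency gives 2/3·p_y·(y−5) = 1/3·p_x·(x−8).
After buying the subsistence bundle (8, 5), a share 2/3 of the remaining income goes to x: x* = 8 + 2/3·(M − 8p_x − 5p_y)/p_x.
Discretionary income = 305 − 8·9 − 5·14 = 163; x* = 8 + 2/3·163/9 = 20.0741.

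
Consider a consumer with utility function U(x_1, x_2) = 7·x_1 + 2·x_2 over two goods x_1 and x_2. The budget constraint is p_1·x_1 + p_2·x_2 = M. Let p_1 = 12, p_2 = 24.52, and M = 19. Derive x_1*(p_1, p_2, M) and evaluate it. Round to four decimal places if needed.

Linear utility — the consumer picks whichever good has higher MU/price: 7/12 = 0.5833 vs 2/24.52 = 0.0816.
x_1 gives more utility per dollar, so spend all income on x_1: x_1* = M/p_1, x_2* = 0.
Numerically: x_1* = 1.5833, x_2* = 0.

x_1* = 1.5833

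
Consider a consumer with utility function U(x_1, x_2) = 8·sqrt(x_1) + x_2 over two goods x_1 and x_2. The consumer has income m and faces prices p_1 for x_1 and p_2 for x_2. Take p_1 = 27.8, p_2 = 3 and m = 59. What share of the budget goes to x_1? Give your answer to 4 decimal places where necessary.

share on x_1 = 0.0878

Set MRS = p_1/p_2: 4·x_1^(−1/2) = p_1/p_2.
Solve: √x_1 = 4·p_2/p_1, so x_1*(p_1,p_2) = (4·p_2/p_1)², and x_2* = (m − p_1·x_1*)/p_2.
Plugging in: x_1* = (4·3/27.8)² = 0.1863, x_2* = 17.94.
Expenditure on x_1: 27.8·0.1863 = 5.1799; share = 0.0878.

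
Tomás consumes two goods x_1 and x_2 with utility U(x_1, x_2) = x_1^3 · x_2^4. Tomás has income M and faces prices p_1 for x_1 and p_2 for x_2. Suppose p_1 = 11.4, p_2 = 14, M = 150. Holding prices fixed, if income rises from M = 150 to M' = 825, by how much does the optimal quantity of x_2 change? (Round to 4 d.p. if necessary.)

Δx_2* = 27.551

MU_x_1/MU_x_2 = (3·x_2)/(4·x_1); tangency sets this equal to p_1/p_2.
Rearranging, p_2·x_2 = (4/3)·p_1·x_1. Substituting into the budget gives p_1·x_1·(1 + (4/3)) = M.
Demand: x_1*(p_1,p_2,M) = 3/7·M/p_1 and x_2* = 4/7·M/p_2.
At p_1=11.4, p_2=14, M=150: x_2* = 4/7·150/14 = 6.1224.
At M' = 825: x_2* = 33.6735. Change: 33.6735 − 6.1224 = 27.551.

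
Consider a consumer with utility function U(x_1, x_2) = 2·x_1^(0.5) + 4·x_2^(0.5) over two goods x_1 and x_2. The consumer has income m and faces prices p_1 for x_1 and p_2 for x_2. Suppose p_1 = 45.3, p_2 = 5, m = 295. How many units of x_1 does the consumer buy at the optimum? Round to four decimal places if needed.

MRS = MU_x_1/MU_x_2 = (1/2)·(x_2/x_1)^(0.5). Set equal to p_1/p_2.
Solve for the ratio: x_2/x_1 = [2·p_1/p_2]^(2).
With the ratio pinned down, the budget gives x_1* = m/(p_1 + p_2·(x_2/x_1)) and x_2* = (x_2/x_1)·x_1*.
Numerically x_2/x_1 = 328.3344, so x_1* = 295/(45.3 + 5·328.3344) = 0.1749.

x_1* = 0.1749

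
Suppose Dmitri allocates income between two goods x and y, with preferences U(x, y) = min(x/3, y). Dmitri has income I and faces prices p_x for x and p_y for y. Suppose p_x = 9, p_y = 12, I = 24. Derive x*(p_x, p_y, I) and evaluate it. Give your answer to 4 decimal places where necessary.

With perfect complements, no substitution: consume in ratio x:y = 3:1.
Budget: p_x·x + p_y·(1/3)·x = I, so (3·p_x + p_y)·x = 3·I.
Demand: x*(p_x,p_y,I) = 3·I/(3·p_x + p_y), y* = I/(3·p_x + p_y).
Here 3·9 + 12 = 39, giving x* = 1.8462.

x* = 1.8462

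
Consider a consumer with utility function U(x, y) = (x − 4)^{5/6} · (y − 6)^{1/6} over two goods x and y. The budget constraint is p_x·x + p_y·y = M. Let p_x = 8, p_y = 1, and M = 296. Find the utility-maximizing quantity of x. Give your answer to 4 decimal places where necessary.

x* = 30.875

This is Cobb-Douglas in (x−4, y−6): tangency gives 5/6·p_y·(y−6) = 1/6·p_x·(x−4).
Substituting into the budget: x* = 4 + 5/6·(M − 4·p_x − 6·p_y)/p_x, and y* = 6 + 1/6·(…)/p_y.
Discretionary income = 296 − 4·8 − 6·1 = 258; x* = 4 + 5/6·258/8 = 30.875.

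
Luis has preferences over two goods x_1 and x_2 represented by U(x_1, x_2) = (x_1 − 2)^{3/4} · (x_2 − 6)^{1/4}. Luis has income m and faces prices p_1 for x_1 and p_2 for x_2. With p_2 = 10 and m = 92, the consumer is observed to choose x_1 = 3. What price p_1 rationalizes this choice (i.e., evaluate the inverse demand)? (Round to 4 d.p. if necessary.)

Let x_1' = x_1−2, x_2' = x_2−6. MRS = 3·x_2'/x_1' = p_1/p_2.
Substituting into the budget: x_1* = 2 + 0.75·(m − 2·p_1 − 6·p_2)/p_1, and x_2* = 6 + 0.25·(…)/p_2.
Set x_1* = 3 in the demand function and solve for p_1: p_1 = 9.6.

p_1 = 9.6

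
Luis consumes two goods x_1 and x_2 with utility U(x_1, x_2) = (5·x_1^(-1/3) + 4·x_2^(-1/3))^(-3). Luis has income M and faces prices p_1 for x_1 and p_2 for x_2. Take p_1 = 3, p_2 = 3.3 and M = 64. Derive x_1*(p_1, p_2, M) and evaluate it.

From the CES first-order condition, (5/4)·(x_2/x_1)^(4/3) = p_1/p_2.
Hence x_2/x_1 = ((4/5)·p_1/p_2)^(1/(4/3)), i.e. raised to the 0.75 power.
Substitute x_2 = (x_2/x_1)·x_1 into the budget: x_1* = M/(p_1 + p_2·(x_2/x_1)).
Numerically x_2/x_1 = 0.787541, so x_1* = 64/(3 + 3.3·0.787541) = 11.4308.

x_1* = 11.4308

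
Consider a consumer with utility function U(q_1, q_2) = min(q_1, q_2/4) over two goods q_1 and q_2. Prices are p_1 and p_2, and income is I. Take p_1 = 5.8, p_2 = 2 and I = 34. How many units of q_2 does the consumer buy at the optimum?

Leontief preferences: the optimum is at the kink where q_1/1 = q_2/4, i.e. q_2 = 4·q_1.
Budget: p_1·q_1 + p_2·4·q_1 = I, so (p_1 + 4·p_2)·q_1 = I.
Demand: q_1*(p_1,p_2,I) = I/(p_1 + 4·p_2), q_2* = 4·I/(p_1 + 4·p_2).
Here 5.8 + 4·2 = 13.8, giving q_2* = 9.8551.

q_2* = 9.8551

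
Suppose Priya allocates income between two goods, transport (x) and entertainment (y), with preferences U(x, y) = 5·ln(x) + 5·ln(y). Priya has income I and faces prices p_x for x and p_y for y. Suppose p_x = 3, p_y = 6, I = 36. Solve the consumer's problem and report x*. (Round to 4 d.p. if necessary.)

Tangency: MRS = y/x = p_x/p_y.
So 5·p_y·y = 5·p_x·x; combined with the budget, a share 0.5 of income goes to x.
Demand: x*(p_x,p_y,I) = 0.5·I/p_x and y* = 0.5·I/p_y.
At p_x=3, p_y=6, I=36: x* = 0.5·36/3 = 6.

x* = 6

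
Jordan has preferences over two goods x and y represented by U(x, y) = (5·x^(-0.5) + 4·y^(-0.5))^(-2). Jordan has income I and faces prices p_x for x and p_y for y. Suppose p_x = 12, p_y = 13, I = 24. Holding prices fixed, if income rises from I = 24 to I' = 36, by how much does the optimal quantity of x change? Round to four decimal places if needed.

Δx* = 0.5305

From the CES first-order condition, (5/4)·(y/x)^(1.5) = p_x/p_y.
Solve for the ratio: y/x = [(4/5)·p_x/p_y]^(2/3).
With the ratio pinned down, the budget gives x* = I/(p_x + p_y·(y/x)) and y* = (y/x)·x*.
Numerically y/x = 0.816993, so x* = 24/(12 + 13·0.816993) = 1.061.
At I' = 36: x* = 1.5914. Change: 1.5914 − 1.061 = 0.5305.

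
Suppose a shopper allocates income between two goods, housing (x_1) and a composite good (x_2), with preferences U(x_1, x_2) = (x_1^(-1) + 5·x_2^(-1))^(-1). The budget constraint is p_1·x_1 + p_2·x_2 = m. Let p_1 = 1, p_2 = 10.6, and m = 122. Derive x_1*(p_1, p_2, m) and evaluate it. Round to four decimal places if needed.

x_1* = 14.7341

MU_x_1 ∝ x_1^(-2), MU_x_2 ∝ 5·x_2^(-2), so MRS = (1/5)·(x_2/x_1)^(2) = p_1/p_2.
Hence x_2/x_1 = (5·p_1/p_2)^(1/(2)), i.e. raised to the 0.5 power.
Substitute x_2 = (x_2/x_1)·x_1 into the budget: x_1* = m/(p_1 + p_2·(x_2/x_1)).
Numerically x_2/x_1 = 0.686803, so x_1* = 122/(1 + 10.6·0.686803) = 14.7341.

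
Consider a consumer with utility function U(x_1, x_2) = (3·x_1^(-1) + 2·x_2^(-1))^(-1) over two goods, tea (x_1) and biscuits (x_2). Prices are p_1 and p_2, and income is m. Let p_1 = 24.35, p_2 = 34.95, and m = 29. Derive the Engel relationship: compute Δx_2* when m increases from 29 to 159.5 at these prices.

MRS = MU_x_1/MU_x_2 = (3/2)·(x_2/x_1)^(2). Set equal to p_1/p_2.
Solve for the ratio: x_2/x_1 = [(2/3)·p_1/p_2]^(0.5).
Substitute x_2 = (x_2/x_1)·x_1 into the budget: x_1* = m/(p_1 + p_2·(x_2/x_1)).
Numerically x_2/x_1 = 0.681523, so x_1* = 29/(24.35 + 34.95·0.681523) = 0.602 and x_2* = 0.681523·0.602 = 0.4103.
At m' = 159.5: x_2* = 2.2567. Change: 2.2567 − 0.4103 = 1.8464.

Δx_2* = 1.8464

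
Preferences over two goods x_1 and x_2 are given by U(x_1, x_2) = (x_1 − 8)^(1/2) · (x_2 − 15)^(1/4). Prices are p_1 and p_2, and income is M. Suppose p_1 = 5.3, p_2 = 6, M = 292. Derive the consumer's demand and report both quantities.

x_1* = 28.0755, x_2* = 23.8667

MRS = 2·(x_2−15)/(x_1−8). Tangency with p_1/p_2 gives x_2−15 = (1/2)·(p_1/p_2)·(x_1−8).
Substituting into the budget: x_1* = 8 + 2/3·(M − 8·p_1 − 15·p_2)/p_1, and x_2* = 15 + 1/3·(…)/p_2.
Discretionary income = 292 − 8·5.3 − 15·6 = 159.6; x_1* = 8 + 2/3·159.6/5.3 = 28.0755; x_2* = 15 + 1/3·159.6/6 = 23.8667.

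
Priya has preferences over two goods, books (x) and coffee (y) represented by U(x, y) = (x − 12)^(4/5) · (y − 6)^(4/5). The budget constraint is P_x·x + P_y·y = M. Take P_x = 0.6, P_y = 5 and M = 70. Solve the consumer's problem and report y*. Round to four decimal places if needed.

MRS = (y−6)/(x−12). Tangency with P_x/P_y gives y−6 = (P_x/P_y)·(x−12).
After buying the subsistence bundle (12, 6), a share 0.5 of the remaining income goes to x: x* = 12 + 0.5·(M − 12P_x − 6P_y)/P_x.
Discretionary income = 70 − 12·0.6 − 6·5 = 32.8; y* = 6 + 0.5·32.8/5 = 9.28.

y* = 9.28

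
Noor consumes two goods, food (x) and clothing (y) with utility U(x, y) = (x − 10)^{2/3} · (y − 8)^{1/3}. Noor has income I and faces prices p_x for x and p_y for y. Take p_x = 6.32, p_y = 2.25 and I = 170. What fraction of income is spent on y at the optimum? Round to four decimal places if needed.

share on y = 0.28

Discretionary income = 170 − 10·6.32 − 8·2.25 = 88.8; x* = 10 + 2/3·88.8/6.32 = 19.3671; y* = 8 + 1/3·88.8/2.25 = 21.1556.
Expenditure on y: 2.25·21.1556 = 47.6; share = 0.28.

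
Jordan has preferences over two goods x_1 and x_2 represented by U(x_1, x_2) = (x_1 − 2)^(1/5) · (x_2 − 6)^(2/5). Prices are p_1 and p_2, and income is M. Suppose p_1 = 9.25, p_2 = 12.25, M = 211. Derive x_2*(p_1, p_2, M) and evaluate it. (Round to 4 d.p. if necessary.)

x_2* = 12.4762

This is Cobb-Douglas in (x_1−2, x_2−6): tangency gives 0.2·p_2·(x_2−6) = 0.4·p_1·(x_1−2).
Substituting into the budget: x_1* = 2 + 1/3·(M − 2·p_1 − 6·p_2)/p_1, and x_2* = 6 + 2/3·(…)/p_2.
Discretionary income = 211 − 2·9.25 − 6·12.25 = 119; x_2* = 6 + 2/3·119/12.25 = 12.4762.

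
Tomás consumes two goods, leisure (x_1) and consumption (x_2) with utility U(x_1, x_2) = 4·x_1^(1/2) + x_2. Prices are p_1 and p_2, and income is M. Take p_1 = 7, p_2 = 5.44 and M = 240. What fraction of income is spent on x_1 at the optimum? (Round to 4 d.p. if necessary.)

share on x_1 = 0.0705

Solve: √x_1 = 2·p_2/p_1, so x_1*(p_1,p_2) = (2·p_2/p_1)², and x_2* = (M − p_1·x_1*)/p_2.
Plugging in: x_1* = (2·5.44/7)² = 2.4158, x_2* = 41.0091.
Expenditure on x_1: 7·2.4158 = 16.9106; share = 0.0705.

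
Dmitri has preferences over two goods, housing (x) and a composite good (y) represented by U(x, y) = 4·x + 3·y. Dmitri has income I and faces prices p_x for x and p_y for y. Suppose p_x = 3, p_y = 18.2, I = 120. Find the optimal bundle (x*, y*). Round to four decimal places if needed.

x* = 40, y* = 0

Numerically: x* = 40, y* = 0.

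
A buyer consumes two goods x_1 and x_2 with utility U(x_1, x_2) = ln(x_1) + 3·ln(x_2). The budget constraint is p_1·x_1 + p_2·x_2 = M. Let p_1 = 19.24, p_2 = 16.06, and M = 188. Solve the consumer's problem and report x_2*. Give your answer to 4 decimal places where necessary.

At p_1=19.24, p_2=16.06, M=188: x_2* = 0.75·188/16.06 = 8.7796.

x_2* = 8.7796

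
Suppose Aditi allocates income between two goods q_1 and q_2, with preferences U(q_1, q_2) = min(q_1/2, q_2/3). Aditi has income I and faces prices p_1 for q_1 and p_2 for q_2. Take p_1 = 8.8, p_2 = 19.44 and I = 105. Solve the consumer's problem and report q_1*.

Leontief preferences: the optimum is at the kink where q_1/2 = q_2/3, i.e. q_2 = (3/2)·q_1.
Budget: p_1·q_1 + p_2·(3/2)·q_1 = I, so (2·p_1 + 3·p_2)·q_1 = 2·I.
Demand: q_1*(p_1,p_2,I) = 2·I/(2·p_1 + 3·p_2), q_2* = 3·I/(2·p_1 + 3·p_2).
Here 2·8.8 + 3·19.44 = 75.92, giving q_1* = 2.7661.

q_1* = 2.7661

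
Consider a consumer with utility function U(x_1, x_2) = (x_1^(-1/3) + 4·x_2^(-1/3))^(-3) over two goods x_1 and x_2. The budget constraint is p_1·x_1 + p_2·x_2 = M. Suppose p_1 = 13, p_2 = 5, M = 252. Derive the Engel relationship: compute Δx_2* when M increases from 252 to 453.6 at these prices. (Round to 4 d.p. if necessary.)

Δx_2* = 27.827

From the CES first-order condition, (1/4)·(x_2/x_1)^(4/3) = p_1/p_2.
Hence x_2/x_1 = (4·p_1/p_2)^(1/(4/3)), i.e. raised to the 0.75 power.
With the ratio pinned down, the budget gives x_1* = M/(p_1 + p_2·(x_2/x_1)) and x_2* = (x_2/x_1)·x_1*.
Numerically x_2/x_1 = 5.791286, so x_1* = 252/(13 + 5·5.791286) = 6.0062 and x_2* = 5.791286·6.0062 = 34.7838.
At M' = 453.6: x_2* = 62.6108. Change: 62.6108 − 34.7838 = 27.827.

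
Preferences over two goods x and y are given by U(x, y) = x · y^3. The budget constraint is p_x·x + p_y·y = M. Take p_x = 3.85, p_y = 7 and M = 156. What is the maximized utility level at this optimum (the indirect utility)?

V = 47300.6755

The MRS is (1/3)·y/x. Set MRS = p_x/p_y.
Rearranging, p_y·y = 3·p_x·x. Substituting into the budget gives p_x·x·(1 + 3) = M.
Demand: x*(p_x,p_y,M) = 0.25·M/p_x and y* = 0.75·M/p_y.
At p_x=3.85, p_y=7, M=156: x* = 0.25·156/3.85 = 10.1299, y* = 16.7143.
Utility at the optimum: U(10.1299, 16.7143) = 47300.6755.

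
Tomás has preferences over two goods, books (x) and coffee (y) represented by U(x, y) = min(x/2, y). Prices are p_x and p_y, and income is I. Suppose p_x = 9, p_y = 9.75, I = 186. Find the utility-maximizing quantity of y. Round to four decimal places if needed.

Leontief preferences: the optimum is at the kink where x/2 = y/1, i.e. y = (1/2)·x.
Budget: p_x·x + p_y·(1/2)·x = I, so (2·p_x + p_y)·x = 2·I.
Demand: x*(p_x,p_y,I) = 2·I/(2·p_x + p_y), y* = I/(2·p_x + p_y).
Here 2·9 + 9.75 = 27.75, giving y* = 6.7027.

y* = 6.7027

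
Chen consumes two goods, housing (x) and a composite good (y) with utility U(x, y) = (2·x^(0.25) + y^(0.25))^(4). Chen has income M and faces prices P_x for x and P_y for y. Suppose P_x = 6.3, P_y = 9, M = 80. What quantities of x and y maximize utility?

x* = 9.3898, y* = 2.316

MU_x ∝ 2·x^(-0.75), MU_y ∝ y^(-0.75), so MRS = 2·(y/x)^(0.75) = P_x/P_y.
Solve for the ratio: y/x = [(1/2)·P_x/P_y]^(4/3).
Substitute y = (y/x)·x into the budget: x* = M/(P_x + P_y·(y/x)).
Numerically y/x = 0.246655, so x* = 80/(6.3 + 9·0.246655) = 9.3898 and y* = 0.246655·9.3898 = 2.316.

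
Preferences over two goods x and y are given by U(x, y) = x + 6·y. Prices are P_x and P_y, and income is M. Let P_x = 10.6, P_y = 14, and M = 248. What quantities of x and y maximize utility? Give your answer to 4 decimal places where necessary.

Perfect substitutes: compare marginal utility per dollar. 1/P_x vs 6/P_y → 0.0943 vs 0.4286.
y gives more utility per dollar, so spend all income on y: y* = M/P_y, x* = 0.
Numerically: x* = 0, y* = 17.7143.

x* = 0, y* = 17.7143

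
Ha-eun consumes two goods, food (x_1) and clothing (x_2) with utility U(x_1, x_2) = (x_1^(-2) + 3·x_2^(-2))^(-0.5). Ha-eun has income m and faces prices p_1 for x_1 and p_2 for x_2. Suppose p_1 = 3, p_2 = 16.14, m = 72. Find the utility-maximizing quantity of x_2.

x_2* = 3.6392

Substitute x_2 = (x_2/x_1)·x_1 into the budget: x_1* = m/(p_1 + p_2·(x_2/x_1)).
Numerically x_2/x_1 = 0.823088, so x_1* = 72/(3 + 16.14·0.823088) = 4.4213 and x_2* = 0.823088·4.4213 = 3.6392.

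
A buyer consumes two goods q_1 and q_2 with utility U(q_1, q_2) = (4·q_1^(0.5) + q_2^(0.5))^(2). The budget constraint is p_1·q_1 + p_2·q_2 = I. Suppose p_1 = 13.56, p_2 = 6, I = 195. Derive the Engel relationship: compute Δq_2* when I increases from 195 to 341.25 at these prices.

Δq_2* = 3.0168

MU_q_1 ∝ 4·q_1^(-0.5), MU_q_2 ∝ q_2^(-0.5), so MRS = 4·(q_2/q_1)^(0.5) = p_1/p_2.
Hence q_2/q_1 = ((1/4)·p_1/p_2)^(1/(0.5)), i.e. raised to the 2 power.
With the ratio pinned down, the budget gives q_1* = I/(p_1 + p_2·(q_2/q_1)) and q_2* = (q_2/q_1)·q_1*.
Numerically q_2/q_1 = 0.319225, so q_1* = 195/(13.56 + 6·0.319225) = 12.6007 and q_2* = 0.319225·12.6007 = 4.0225.
At I' = 341.25: q_2* = 7.0393. Change: 7.0393 − 4.0225 = 3.0168.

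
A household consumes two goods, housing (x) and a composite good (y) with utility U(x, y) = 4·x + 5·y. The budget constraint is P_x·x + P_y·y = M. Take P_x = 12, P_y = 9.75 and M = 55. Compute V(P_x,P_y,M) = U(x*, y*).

V = 28.2051

Perfect substitutes: compare marginal utility per dollar. 4/P_x vs 5/P_y → 0.3333 vs 0.5128.
y gives more utility per dollar, so spend all income on y: y* = M/P_y, x* = 0.
Numerically: x* = 0, y* = 5.641.
Utility at the optimum: U(0, 5.641) = 28.2051.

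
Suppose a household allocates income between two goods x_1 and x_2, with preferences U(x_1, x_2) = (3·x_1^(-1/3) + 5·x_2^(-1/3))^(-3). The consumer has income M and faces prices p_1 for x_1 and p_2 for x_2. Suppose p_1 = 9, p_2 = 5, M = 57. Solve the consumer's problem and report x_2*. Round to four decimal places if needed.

MRS = MU_x_1/MU_x_2 = (3/5)·(x_2/x_1)^(4/3). Set equal to p_1/p_2.
Solve for the ratio: x_2/x_1 = [(5/3)·p_1/p_2]^(0.75).
With the ratio pinned down, the budget gives x_1* = M/(p_1 + p_2·(x_2/x_1)) and x_2* = (x_2/x_1)·x_1*.
Numerically x_2/x_1 = 2.279507, so x_1* = 57/(9 + 5·2.279507) = 2.7945 and x_2* = 2.279507·2.7945 = 6.37.

x_2* = 6.37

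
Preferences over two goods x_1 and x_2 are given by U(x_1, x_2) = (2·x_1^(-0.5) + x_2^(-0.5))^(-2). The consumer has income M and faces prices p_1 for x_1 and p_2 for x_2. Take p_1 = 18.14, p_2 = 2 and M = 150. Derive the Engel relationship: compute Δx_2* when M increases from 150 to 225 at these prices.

MU_x_1 ∝ 2·x_1^(-1.5), MU_x_2 ∝ x_2^(-1.5), so MRS = 2·(x_2/x_1)^(1.5) = p_1/p_2.
Hence x_2/x_1 = ((1/2)·p_1/p_2)^(1/(1.5)), i.e. raised to the 2/3 power.
With the ratio pinned down, the budget gives x_1* = M/(p_1 + p_2·(x_2/x_1)) and x_2* = (x_2/x_1)·x_1*.
Numerically x_2/x_1 = 2.739796, so x_1* = 150/(18.14 + 2·2.739796) = 6.3507 and x_2* = 2.739796·6.3507 = 17.3995.
At M' = 225: x_2* = 26.0993. Change: 26.0993 − 17.3995 = 8.6998.

Δx_2* = 8.6998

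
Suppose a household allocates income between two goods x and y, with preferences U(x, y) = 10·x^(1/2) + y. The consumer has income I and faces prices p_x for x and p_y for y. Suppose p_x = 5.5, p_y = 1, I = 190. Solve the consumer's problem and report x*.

Utility is quasi-linear in y; the FOC for x is 5/√x = p_x/p_y.
Thus x* = (5·p_y/p_x)² — independent of I — with the rest of income spent on y.
Plugging in: x* = (5·1/5.5)² = 0.8264.

x* = 0.8264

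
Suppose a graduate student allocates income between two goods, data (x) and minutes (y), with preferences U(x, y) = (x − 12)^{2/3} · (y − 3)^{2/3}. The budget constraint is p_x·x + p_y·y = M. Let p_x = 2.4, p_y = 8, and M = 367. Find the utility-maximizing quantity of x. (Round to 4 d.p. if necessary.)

x* = 77.4583

Let x' = x−12, y' = y−3. MRS = y'/x' = p_x/p_y.
After buying the subsistence bundle (12, 3), a share 0.5 of the remaining income goes to x: x* = 12 + 0.5·(M − 12p_x − 3p_y)/p_x.
Discretionary income = 367 − 12·2.4 − 3·8 = 314.2; x* = 12 + 0.5·314.2/2.4 = 77.4583.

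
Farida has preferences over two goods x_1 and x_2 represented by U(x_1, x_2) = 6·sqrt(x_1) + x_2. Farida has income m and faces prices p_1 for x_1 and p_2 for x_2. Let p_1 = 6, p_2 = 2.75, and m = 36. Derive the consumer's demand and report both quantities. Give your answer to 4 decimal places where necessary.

x_1* = 1.8906, x_2* = 8.9659

Utility is quasi-linear in x_2; the FOC for x_1 is 3/√x_1 = p_1/p_2.
Solve: √x_1 = 3·p_2/p_1, so x_1*(p_1,p_2) = (3·p_2/p_1)², and x_2* = (m − p_1·x_1*)/p_2.
Plugging in: x_1* = (3·2.75/6)² = 1.8906, x_2* = 8.9659.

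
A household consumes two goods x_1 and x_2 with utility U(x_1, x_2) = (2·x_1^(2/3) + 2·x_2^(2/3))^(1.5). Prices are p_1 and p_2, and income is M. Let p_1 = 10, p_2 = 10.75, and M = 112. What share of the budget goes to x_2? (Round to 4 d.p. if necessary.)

share on x_2 = 0.4639

MU_x_1 ∝ 2·x_1^(-1/3), MU_x_2 ∝ 2·x_2^(-1/3), so MRS = (x_2/x_1)^(1/3) = p_1/p_2.
Solve for the ratio: x_2/x_1 = [p_1/p_2]^(3).
With the ratio pinned down, the budget gives x_1* = M/(p_1 + p_2·(x_2/x_1)) and x_2* = (x_2/x_1)·x_1*.
Numerically x_2/x_1 = 0.804961, so x_1* = 112/(10 + 10.75·0.804961) = 6.0043 and x_2* = 0.804961·6.0043 = 4.8332.
Expenditure on x_2: 10.75·4.8332 = 51.9571; share = 0.4639.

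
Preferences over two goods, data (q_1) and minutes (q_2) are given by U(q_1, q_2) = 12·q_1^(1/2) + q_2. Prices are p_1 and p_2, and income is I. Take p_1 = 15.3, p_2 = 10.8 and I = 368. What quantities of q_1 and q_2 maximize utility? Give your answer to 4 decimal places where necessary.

q_1* = 17.9377, q_2* = 8.6623

Set MRS = p_1/p_2: 6·q_1^(−1/2) = p_1/p_2.
Thus q_1* = (6·p_2/p_1)² — independent of I — with the rest of income spent on q_2.
Plugging in: q_1* = (6·10.8/15.3)² = 17.9377, q_2* = 8.6623.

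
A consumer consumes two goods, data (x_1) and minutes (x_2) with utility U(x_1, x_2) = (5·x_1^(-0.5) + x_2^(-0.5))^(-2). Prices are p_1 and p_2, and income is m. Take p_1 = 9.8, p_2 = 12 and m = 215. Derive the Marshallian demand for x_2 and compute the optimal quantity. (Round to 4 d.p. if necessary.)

MU_x_1 ∝ 5·x_1^(-1.5), MU_x_2 ∝ x_2^(-1.5), so MRS = 5·(x_2/x_1)^(1.5) = p_1/p_2.
Hence x_2/x_1 = ((1/5)·p_1/p_2)^(1/(1.5)), i.e. raised to the 2/3 power.
With the ratio pinned down, the budget gives x_1* = m/(p_1 + p_2·(x_2/x_1)) and x_2* = (x_2/x_1)·x_1*.
Numerically x_2/x_1 = 0.298802, so x_1* = 215/(9.8 + 12·0.298802) = 16.062 and x_2* = 0.298802·16.062 = 4.7994.

x_2* = 4.7994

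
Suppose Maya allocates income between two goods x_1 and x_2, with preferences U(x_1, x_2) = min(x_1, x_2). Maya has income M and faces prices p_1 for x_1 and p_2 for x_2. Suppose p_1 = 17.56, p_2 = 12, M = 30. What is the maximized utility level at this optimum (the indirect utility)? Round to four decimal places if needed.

Leontief preferences: the optimum is at the kink where x_1/1 = x_2/1, i.e. x_2 = x_1.
Budget: p_1·x_1 + p_2·x_1 = M, so (p_1 + p_2)·x_1 = M.
Demand: x_1*(p_1,p_2,M) = M/(p_1 + p_2), x_2* = M/(p_1 + p_2).
Here 17.56 + 12 = 29.56, giving x_1* = 1.0149 and x_2* = 1.0149.
Utility at the optimum: U(1.0149, 1.0149) = 1.0149.

V = 1.0149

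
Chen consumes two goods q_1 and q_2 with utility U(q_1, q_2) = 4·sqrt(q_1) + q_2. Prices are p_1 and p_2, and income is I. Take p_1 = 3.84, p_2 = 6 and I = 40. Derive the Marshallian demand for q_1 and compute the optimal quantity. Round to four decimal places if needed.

Plugging in: q_1* = (2·6/3.84)² = 9.7656.

q_1* = 9.7656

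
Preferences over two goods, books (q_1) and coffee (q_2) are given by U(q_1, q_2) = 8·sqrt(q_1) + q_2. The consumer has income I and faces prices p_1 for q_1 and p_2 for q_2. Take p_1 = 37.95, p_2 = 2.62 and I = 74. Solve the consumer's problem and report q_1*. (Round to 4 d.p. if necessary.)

Solve: √q_1 = 4·p_2/p_1, so q_1*(p_1,p_2) = (4·p_2/p_1)², and q_2* = (I − p_1·q_1*)/p_2.
Plugging in: q_1* = (4·2.62/37.95)² = 0.0763.

q_1* = 0.0763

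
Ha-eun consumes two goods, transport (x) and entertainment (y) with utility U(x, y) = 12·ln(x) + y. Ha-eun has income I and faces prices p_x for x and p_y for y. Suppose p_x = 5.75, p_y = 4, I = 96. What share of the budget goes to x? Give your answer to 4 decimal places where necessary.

share on x = 0.5

MU_x = 12/x, MU_y = 1. Tangency: 12/x = p_x/p_y.
So x*(p_x,p_y) = 12·p_y/p_x, independent of income; and y* = (I − 12·p_y)/p_y.
At the given prices: x* = 12·4/5.75 = 8.3478, and y* = 12.
Expenditure on x: 5.75·8.3478 = 48; share = 0.5.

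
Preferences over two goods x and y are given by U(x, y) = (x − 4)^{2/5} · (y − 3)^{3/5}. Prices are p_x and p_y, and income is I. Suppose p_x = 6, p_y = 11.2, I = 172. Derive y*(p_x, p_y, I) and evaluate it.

y* = 9.1286

Let x' = x−4, y' = y−3. MRS = (2/3)·y'/x' = p_x/p_y.
After buying the subsistence bundle (4, 3), a share 0.4 of the remaining income goes to x: x* = 4 + 0.4·(I − 4p_x − 3p_y)/p_x.
Discretionary income = 172 − 4·6 − 3·11.2 = 114.4; y* = 3 + 0.6·114.4/11.2 = 9.1286.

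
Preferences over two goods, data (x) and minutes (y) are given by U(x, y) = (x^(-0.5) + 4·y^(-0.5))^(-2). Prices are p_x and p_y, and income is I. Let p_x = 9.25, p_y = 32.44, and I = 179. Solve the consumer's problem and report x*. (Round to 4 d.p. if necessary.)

x* = 4.0078

Substitute y = (y/x)·x into the budget: x* = I/(p_x + p_y·(y/x)).
Numerically y/x = 1.091643, so x* = 179/(9.25 + 32.44·1.091643) = 4.0078.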